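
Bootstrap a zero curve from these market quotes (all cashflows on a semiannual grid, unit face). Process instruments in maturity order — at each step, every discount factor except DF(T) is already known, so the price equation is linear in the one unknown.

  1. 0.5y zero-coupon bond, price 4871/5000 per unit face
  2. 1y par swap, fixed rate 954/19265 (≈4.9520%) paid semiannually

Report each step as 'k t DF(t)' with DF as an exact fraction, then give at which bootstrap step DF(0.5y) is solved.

step 1 [0.5y] zero: DF = P = 4871/5000 ≈ 0.974200
step 2 [1y] swap r/2=477/19265: DF=(1 − 477/19265·(0.974200))/(1+477/19265) = 9523/10000 ≈ 0.952300

1 1/2 4871/5000
2 1 9523/10000
DF(0.5y) is solved at step 1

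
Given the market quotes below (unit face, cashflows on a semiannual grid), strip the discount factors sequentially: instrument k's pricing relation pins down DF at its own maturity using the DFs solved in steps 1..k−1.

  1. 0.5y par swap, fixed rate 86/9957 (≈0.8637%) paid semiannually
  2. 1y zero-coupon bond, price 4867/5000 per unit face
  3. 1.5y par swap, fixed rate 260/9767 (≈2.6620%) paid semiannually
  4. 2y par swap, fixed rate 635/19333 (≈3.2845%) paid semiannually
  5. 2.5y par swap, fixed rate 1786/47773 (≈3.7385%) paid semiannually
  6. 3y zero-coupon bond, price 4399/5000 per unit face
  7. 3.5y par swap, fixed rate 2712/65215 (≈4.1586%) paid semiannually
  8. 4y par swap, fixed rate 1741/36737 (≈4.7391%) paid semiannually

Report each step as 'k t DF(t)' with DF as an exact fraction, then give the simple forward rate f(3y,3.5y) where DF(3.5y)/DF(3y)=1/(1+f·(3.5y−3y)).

step 1 [0.5y] swap r/2=43/9957: DF=(1 − 43/9957·(0))/(1+43/9957) = 9957/10000 ≈ 0.995700
step 2 [1y] zero: DF = P = 4867/5000 ≈ 0.973400
step 3 [1.5y] swap r/2=130/9767: DF=(1 − 130/9767·(0.995700+0.973400))/(1+130/9767) = 961/1000 ≈ 0.961000
step 4 [2y] swap r/2=635/38666: DF=(1 − 635/38666·(0.995700+0.973400+0.961000))/(1+635/38666) = 1873/2000 ≈ 0.936500
step 5 [2.5y] swap r/2=893/47773: DF=(1 − 893/47773·(0.995700+0.973400+0.961000+0.936500))/(1+893/47773) = 9107/10000 ≈ 0.910700
step 6 [3y] zero: DF = P = 4399/5000 ≈ 0.879800
step 7 [3.5y] swap r/2=1356/65215: DF=(1 − 1356/65215·(0.995700+0.973400+0.961000+0.936500+0.910700+0.879800))/(1+1356/65215) = 2161/2500 ≈ 0.864400
step 8 [4y] swap r/2=1741/73474: DF=(1 − 1741/73474·(0.995700+0.973400+0.961000+0.936500+0.910700+0.879800+0.864400))/(1+1741/73474) = 8259/10000 ≈ 0.825900

1 1/2 9957/10000
2 1 4867/5000
3 3/2 961/1000
4 2 1873/2000
5 5/2 9107/10000
6 3 4399/5000
7 7/2 2161/2500
8 4 8259/10000
f(3y,3.5y) = ((4399/5000)/(2161/2500) − 1)/(1/2) = 77/2161 ≈ 3.5632%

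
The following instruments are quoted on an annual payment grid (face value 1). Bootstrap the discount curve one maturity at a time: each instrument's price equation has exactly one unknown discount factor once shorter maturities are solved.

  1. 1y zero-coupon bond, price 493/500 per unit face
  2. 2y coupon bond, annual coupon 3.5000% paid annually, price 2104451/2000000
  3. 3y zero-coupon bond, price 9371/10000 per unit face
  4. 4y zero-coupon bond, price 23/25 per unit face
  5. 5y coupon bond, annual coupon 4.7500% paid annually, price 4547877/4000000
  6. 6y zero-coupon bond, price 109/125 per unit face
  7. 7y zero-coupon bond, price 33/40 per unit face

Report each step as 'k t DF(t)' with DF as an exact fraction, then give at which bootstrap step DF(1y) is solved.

step 1 [1y] zero: DF = P = 493/500 ≈ 0.986000
step 2 [2y] bond c/1=7/200: DF=(2104451/2000000 − 7/200·(0.986000))/(1+7/200) = 9833/10000 ≈ 0.983300
step 3 [3y] zero: DF = P = 9371/10000 ≈ 0.937100
step 4 [4y] zero: DF = P = 23/25 ≈ 0.920000
step 5 [5y] bond c/1=19/400: DF=(4547877/4000000 − 19/400·(0.986000+0.983300+0.937100+0.920000))/(1+19/400) = 9119/10000 ≈ 0.911900
step 6 [6y] zero: DF = P = 109/125 ≈ 0.872000
step 7 [7y] zero: DF = P = 33/40 ≈ 0.825000

1 1 493/500
2 2 9833/10000
3 3 9371/10000
4 4 23/25
5 5 9119/10000
6 6 109/125
7 7 33/40
DF(1y) is solved at step 1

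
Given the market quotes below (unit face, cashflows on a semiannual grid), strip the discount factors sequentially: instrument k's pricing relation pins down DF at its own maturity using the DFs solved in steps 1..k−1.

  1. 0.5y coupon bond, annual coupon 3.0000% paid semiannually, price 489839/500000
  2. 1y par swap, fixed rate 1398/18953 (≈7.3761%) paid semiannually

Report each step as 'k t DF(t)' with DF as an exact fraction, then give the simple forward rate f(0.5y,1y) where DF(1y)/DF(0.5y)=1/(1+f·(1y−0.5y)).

step 1 [0.5y] bond c/2=3/200: DF=(489839/500000 − 3/200·(0))/(1+3/200) = 2413/2500 ≈ 0.965200
step 2 [1y] swap r/2=699/18953: DF=(1 − 699/18953·(0.965200))/(1+699/18953) = 9301/10000 ≈ 0.930100

1 1/2 2413/2500
2 1 9301/10000
f(0.5y,1y) = ((2413/2500)/(9301/10000) − 1)/(1/2) = 702/9301 ≈ 7.5476%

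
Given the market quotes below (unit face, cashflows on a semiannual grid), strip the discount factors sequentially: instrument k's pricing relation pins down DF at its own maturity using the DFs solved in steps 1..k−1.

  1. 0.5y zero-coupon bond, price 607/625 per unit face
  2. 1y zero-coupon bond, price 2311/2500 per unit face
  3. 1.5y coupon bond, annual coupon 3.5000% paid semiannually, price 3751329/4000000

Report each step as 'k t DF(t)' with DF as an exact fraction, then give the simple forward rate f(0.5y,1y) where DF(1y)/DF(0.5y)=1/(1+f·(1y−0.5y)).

step 1 [0.5y] zero: DF = P = 607/625 ≈ 0.971200
step 2 [1y] zero: DF = P = 2311/2500 ≈ 0.924400
step 3 [1.5y] bond c/2=7/400: DF=(3751329/4000000 − 7/400·(0.971200+0.924400))/(1+7/400) = 8891/10000 ≈ 0.889100

1 1/2 607/625
2 1 2311/2500
3 3/2 8891/10000
f(0.5y,1y) = ((607/625)/(2311/2500) − 1)/(1/2) = 234/2311 ≈ 10.1255%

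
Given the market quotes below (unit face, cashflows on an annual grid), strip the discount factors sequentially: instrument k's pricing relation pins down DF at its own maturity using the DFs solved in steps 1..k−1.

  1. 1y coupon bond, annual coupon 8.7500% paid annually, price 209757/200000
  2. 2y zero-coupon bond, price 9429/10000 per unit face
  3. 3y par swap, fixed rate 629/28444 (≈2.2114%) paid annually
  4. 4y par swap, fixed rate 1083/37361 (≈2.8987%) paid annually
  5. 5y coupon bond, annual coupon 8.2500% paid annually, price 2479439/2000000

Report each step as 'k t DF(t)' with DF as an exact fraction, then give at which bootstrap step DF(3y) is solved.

step 1 [1y] bond c/1=7/80: DF=(209757/200000 − 7/80·(0))/(1+7/80) = 2411/2500 ≈ 0.964400
step 2 [2y] zero: DF = P = 9429/10000 ≈ 0.942900
step 3 [3y] swap r/1=629/28444: DF=(1 − 629/28444·(0.964400+0.942900))/(1+629/28444) = 9371/10000 ≈ 0.937100
step 4 [4y] swap r/1=1083/37361: DF=(1 − 1083/37361·(0.964400+0.942900+0.937100))/(1+1083/37361) = 8917/10000 ≈ 0.891700
step 5 [5y] bond c/1=33/400: DF=(2479439/2000000 − 33/400·(0.964400+0.942900+0.937100+0.891700))/(1+33/400) = 1721/2000 ≈ 0.860500

1 1 2411/2500
2 2 9429/10000
3 3 9371/10000
4 4 8917/10000
5 5 1721/2000
DF(3y) is solved at step 3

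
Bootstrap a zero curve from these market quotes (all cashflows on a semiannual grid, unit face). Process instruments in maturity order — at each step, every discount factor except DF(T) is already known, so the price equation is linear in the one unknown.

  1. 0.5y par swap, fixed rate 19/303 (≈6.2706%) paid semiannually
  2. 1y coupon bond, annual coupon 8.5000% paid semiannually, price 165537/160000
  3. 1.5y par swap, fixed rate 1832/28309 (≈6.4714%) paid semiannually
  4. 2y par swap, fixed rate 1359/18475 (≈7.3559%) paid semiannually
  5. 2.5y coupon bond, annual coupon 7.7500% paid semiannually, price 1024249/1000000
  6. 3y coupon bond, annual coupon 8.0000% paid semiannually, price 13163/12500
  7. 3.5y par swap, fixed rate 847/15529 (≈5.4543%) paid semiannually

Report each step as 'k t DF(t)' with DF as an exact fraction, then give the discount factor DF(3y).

1 1/2 606/625
2 1 9529/10000
3 3/2 2271/2500
4 2 8641/10000
5 5/2 4241/5000
6 3 4189/5000
7 7/2 4153/5000
DF(3y) = 4189/5000 ≈ 0.837800

step 1 [0.5y] swap r/2=19/606: DF=(1 − 19/606·(0))/(1+19/606) = 606/625 ≈ 0.969600
step 2 [1y] bond c/2=17/400: DF=(165537/160000 − 17/400·(0.969600))/(1+17/400) = 9529/10000 ≈ 0.952900
step 3 [1.5y] swap r/2=916/28309: DF=(1 − 916/28309·(0.969600+0.952900))/(1+916/28309) = 2271/2500 ≈ 0.908400
step 4 [2y] swap r/2=1359/36950: DF=(1 − 1359/36950·(0.969600+0.952900+0.908400))/(1+1359/36950) = 8641/10000 ≈ 0.864100
step 5 [2.5y] bond c/2=31/800: DF=(1024249/1000000 − 31/800·(0.969600+0.952900+0.908400+0.864100))/(1+31/800) = 4241/5000 ≈ 0.848200
step 6 [3y] bond c/2=1/25: DF=(13163/12500 − 1/25·(0.969600+0.952900+0.908400+0.864100+0.848200))/(1+1/25) = 4189/5000 ≈ 0.837800
step 7 [3.5y] swap r/2=847/31058: DF=(1 − 847/31058·(0.969600+0.952900+0.908400+0.864100+0.848200+0.837800))/(1+847/31058) = 4153/5000 ≈ 0.830600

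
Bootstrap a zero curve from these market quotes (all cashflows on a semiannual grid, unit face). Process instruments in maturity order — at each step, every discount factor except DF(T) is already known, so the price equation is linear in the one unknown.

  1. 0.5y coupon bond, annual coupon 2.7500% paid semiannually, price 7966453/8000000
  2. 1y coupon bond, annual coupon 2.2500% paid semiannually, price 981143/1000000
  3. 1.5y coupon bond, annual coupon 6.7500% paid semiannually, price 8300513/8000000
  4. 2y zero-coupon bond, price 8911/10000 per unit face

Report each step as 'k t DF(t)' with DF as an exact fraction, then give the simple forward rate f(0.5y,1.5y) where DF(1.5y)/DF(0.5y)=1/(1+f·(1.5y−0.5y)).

1 1/2 9823/10000
2 1 9593/10000
3 3/2 9403/10000
4 2 8911/10000
f(0.5y,1.5y) = ((9823/10000)/(9403/10000) − 1)/(1) = 420/9403 ≈ 4.4667%

step 1 [0.5y] bond c/2=11/800: DF=(7966453/8000000 − 11/800·(0))/(1+11/800) = 9823/10000 ≈ 0.982300
step 2 [1y] bond c/2=9/800: DF=(981143/1000000 − 9/800·(0.982300))/(1+9/800) = 9593/10000 ≈ 0.959300
step 3 [1.5y] bond c/2=27/800: DF=(8300513/8000000 − 27/800·(0.982300+0.959300))/(1+27/800) = 9403/10000 ≈ 0.940300
step 4 [2y] zero: DF = P = 8911/10000 ≈ 0.891100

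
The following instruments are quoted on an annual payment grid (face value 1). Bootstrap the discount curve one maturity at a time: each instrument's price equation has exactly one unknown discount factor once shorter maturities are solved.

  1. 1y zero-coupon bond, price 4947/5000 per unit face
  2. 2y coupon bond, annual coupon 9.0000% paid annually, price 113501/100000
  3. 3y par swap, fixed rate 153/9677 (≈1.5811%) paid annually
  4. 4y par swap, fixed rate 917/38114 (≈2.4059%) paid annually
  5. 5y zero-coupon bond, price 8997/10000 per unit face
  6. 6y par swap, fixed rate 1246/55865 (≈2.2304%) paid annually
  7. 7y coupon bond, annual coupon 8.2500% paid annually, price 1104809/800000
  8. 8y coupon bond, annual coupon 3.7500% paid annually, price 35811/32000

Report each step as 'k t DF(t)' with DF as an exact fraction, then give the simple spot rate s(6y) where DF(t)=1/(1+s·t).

step 1 [1y] zero: DF = P = 4947/5000 ≈ 0.989400
step 2 [2y] bond c/1=9/100: DF=(113501/100000 − 9/100·(0.989400))/(1+9/100) = 2399/2500 ≈ 0.959600
step 3 [3y] swap r/1=153/9677: DF=(1 − 153/9677·(0.989400+0.959600))/(1+153/9677) = 9541/10000 ≈ 0.954100
step 4 [4y] swap r/1=917/38114: DF=(1 − 917/38114·(0.989400+0.959600+0.954100))/(1+917/38114) = 9083/10000 ≈ 0.908300
step 5 [5y] zero: DF = P = 8997/10000 ≈ 0.899700
step 6 [6y] swap r/1=1246/55865: DF=(1 − 1246/55865·(0.989400+0.959600+0.954100+0.908300+0.899700))/(1+1246/55865) = 4377/5000 ≈ 0.875400
step 7 [7y] bond c/1=33/400: DF=(1104809/800000 − 33/400·(0.989400+0.959600+0.954100+0.908300+0.899700+0.875400))/(1+33/400) = 17/20 ≈ 0.850000
step 8 [8y] bond c/1=3/80: DF=(35811/32000 − 3/80·(0.989400+0.959600+0.954100+0.908300+0.899700+0.875400+0.850000))/(1+3/80) = 423/500 ≈ 0.846000

1 1 4947/5000
2 2 2399/2500
3 3 9541/10000
4 4 9083/10000
5 5 8997/10000
6 6 4377/5000
7 7 17/20
8 8 423/500
s(6y) = (1/(4377/5000) − 1)/(6) = 623/26262 ≈ 2.3722%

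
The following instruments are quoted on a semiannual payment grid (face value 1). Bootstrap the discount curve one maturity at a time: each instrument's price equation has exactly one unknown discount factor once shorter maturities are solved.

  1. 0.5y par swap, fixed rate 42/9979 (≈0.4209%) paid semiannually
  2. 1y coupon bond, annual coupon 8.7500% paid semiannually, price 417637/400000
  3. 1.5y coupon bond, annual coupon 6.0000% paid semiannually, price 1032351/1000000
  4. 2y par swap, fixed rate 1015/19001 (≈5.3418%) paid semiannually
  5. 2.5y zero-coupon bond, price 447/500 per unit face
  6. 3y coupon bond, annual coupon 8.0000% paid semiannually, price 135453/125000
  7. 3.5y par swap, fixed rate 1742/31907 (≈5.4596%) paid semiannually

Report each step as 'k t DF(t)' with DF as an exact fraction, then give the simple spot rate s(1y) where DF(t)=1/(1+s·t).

step 1 [0.5y] swap r/2=21/9979: DF=(1 − 21/9979·(0))/(1+21/9979) = 9979/10000 ≈ 0.997900
step 2 [1y] bond c/2=7/160: DF=(417637/400000 − 7/160·(0.997900))/(1+7/160) = 1917/2000 ≈ 0.958500
step 3 [1.5y] bond c/2=3/100: DF=(1032351/1000000 − 3/100·(0.997900+0.958500))/(1+3/100) = 9453/10000 ≈ 0.945300
step 4 [2y] swap r/2=1015/38002: DF=(1 − 1015/38002·(0.997900+0.958500+0.945300))/(1+1015/38002) = 1797/2000 ≈ 0.898500
step 5 [2.5y] zero: DF = P = 447/500 ≈ 0.894000
step 6 [3y] bond c/2=1/25: DF=(135453/125000 − 1/25·(0.997900+0.958500+0.945300+0.898500+0.894000))/(1+1/25) = 4307/5000 ≈ 0.861400
step 7 [3.5y] swap r/2=871/31907: DF=(1 − 871/31907·(0.997900+0.958500+0.945300+0.898500+0.894000+0.861400))/(1+871/31907) = 4129/5000 ≈ 0.825800

1 1/2 9979/10000
2 1 1917/2000
3 3/2 9453/10000
4 2 1797/2000
5 5/2 447/500
6 3 4307/5000
7 7/2 4129/5000
s(1y) = (1/(1917/2000) − 1)/(1) = 83/1917 ≈ 4.3297%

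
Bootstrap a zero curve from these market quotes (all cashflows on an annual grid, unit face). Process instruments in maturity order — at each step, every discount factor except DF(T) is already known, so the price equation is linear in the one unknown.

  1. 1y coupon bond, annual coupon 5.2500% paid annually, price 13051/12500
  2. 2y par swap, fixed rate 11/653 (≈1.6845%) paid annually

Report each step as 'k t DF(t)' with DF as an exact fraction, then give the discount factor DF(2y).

1 1 124/125
2 2 967/1000
DF(2y) = 967/1000 ≈ 0.967000

step 1 [1y] bond c/1=21/400: DF=(13051/12500 − 21/400·(0))/(1+21/400) = 124/125 ≈ 0.992000
step 2 [2y] swap r/1=11/653: DF=(1 − 11/653·(0.992000))/(1+11/653) = 967/1000 ≈ 0.967000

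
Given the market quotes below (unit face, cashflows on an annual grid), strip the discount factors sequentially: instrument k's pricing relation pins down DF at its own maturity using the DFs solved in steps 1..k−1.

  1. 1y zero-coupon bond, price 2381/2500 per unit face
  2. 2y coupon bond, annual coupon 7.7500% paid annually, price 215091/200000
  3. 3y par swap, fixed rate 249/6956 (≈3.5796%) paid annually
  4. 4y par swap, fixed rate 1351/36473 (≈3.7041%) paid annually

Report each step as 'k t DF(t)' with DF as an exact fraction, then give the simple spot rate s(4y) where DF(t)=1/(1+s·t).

1 1 2381/2500
2 2 581/625
3 3 2251/2500
4 4 8649/10000
s(4y) = (1/(8649/10000) − 1)/(4) = 1351/34596 ≈ 3.9051%

step 1 [1y] zero: DF = P = 2381/2500 ≈ 0.952400
step 2 [2y] bond c/1=31/400: DF=(215091/200000 − 31/400·(0.952400))/(1+31/400) = 581/625 ≈ 0.929600
step 3 [3y] swap r/1=249/6956: DF=(1 − 249/6956·(0.952400+0.929600))/(1+249/6956) = 2251/2500 ≈ 0.900400
step 4 [4y] swap r/1=1351/36473: DF=(1 − 1351/36473·(0.952400+0.929600+0.900400))/(1+1351/36473) = 8649/10000 ≈ 0.864900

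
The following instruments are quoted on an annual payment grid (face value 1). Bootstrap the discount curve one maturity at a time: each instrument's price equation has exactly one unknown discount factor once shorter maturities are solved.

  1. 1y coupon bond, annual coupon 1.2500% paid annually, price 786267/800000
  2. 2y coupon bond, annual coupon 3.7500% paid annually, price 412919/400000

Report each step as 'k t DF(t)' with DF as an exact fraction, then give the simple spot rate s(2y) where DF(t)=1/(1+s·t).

1 1 9707/10000
2 2 9599/10000
s(2y) = (1/(9599/10000) − 1)/(2) = 401/19198 ≈ 2.0888%

step 1 [1y] bond c/1=1/80: DF=(786267/800000 − 1/80·(0))/(1+1/80) = 9707/10000 ≈ 0.970700
step 2 [2y] bond c/1=3/80: DF=(412919/400000 − 3/80·(0.970700))/(1+3/80) = 9599/10000 ≈ 0.959900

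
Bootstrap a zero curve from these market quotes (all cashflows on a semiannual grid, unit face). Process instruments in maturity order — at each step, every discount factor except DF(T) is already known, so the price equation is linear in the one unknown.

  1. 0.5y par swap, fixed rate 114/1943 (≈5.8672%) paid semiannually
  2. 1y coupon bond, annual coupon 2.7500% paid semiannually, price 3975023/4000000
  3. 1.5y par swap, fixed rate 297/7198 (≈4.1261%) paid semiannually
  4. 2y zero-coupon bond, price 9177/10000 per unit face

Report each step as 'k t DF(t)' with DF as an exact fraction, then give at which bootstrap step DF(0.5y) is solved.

1 1/2 1943/2000
2 1 9671/10000
3 3/2 4703/5000
4 2 9177/10000
DF(0.5y) is solved at step 1

step 1 [0.5y] swap r/2=57/1943: DF=(1 − 57/1943·(0))/(1+57/1943) = 1943/2000 ≈ 0.971500
step 2 [1y] bond c/2=11/800: DF=(3975023/4000000 − 11/800·(0.971500))/(1+11/800) = 9671/10000 ≈ 0.967100
step 3 [1.5y] swap r/2=297/14396: DF=(1 − 297/14396·(0.971500+0.967100))/(1+297/14396) = 4703/5000 ≈ 0.940600
step 4 [2y] zero: DF = P = 9177/10000 ≈ 0.917700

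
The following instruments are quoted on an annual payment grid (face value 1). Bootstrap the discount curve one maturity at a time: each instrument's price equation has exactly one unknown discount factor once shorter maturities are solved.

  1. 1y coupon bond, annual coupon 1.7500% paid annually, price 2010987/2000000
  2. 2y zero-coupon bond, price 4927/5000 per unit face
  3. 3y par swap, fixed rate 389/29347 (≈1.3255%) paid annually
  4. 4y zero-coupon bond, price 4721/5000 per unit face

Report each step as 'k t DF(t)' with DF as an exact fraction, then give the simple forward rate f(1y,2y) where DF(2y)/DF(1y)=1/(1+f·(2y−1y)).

1 1 4941/5000
2 2 4927/5000
3 3 9611/10000
4 4 4721/5000
f(1y,2y) = ((4941/5000)/(4927/5000) − 1)/(1) = 14/4927 ≈ 0.2841%

step 1 [1y] bond c/1=7/400: DF=(2010987/2000000 − 7/400·(0))/(1+7/400) = 4941/5000 ≈ 0.988200
step 2 [2y] zero: DF = P = 4927/5000 ≈ 0.985400
step 3 [3y] swap r/1=389/29347: DF=(1 − 389/29347·(0.988200+0.985400))/(1+389/29347) = 9611/10000 ≈ 0.961100
step 4 [4y] zero: DF = P = 4721/5000 ≈ 0.944200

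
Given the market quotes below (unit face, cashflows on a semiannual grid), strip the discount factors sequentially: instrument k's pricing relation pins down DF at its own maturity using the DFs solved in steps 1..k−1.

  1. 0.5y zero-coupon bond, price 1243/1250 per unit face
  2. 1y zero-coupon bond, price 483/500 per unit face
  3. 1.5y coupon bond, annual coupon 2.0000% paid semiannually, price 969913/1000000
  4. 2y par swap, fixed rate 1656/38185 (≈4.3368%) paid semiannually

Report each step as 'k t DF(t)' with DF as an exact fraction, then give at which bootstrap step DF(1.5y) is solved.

step 1 [0.5y] zero: DF = P = 1243/1250 ≈ 0.994400
step 2 [1y] zero: DF = P = 483/500 ≈ 0.966000
step 3 [1.5y] bond c/2=1/100: DF=(969913/1000000 − 1/100·(0.994400+0.966000))/(1+1/100) = 9409/10000 ≈ 0.940900
step 4 [2y] swap r/2=828/38185: DF=(1 − 828/38185·(0.994400+0.966000+0.940900))/(1+828/38185) = 2293/2500 ≈ 0.917200

1 1/2 1243/1250
2 1 483/500
3 3/2 9409/10000
4 2 2293/2500
DF(1.5y) is solved at step 3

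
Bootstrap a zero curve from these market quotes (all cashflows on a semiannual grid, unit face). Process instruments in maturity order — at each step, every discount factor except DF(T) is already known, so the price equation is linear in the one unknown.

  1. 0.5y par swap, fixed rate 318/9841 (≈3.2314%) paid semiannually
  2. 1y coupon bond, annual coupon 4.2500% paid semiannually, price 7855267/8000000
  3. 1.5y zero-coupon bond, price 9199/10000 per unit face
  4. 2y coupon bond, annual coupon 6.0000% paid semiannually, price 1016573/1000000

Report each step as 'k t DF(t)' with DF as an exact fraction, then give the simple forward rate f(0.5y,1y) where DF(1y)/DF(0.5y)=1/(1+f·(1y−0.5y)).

1 1/2 9841/10000
2 1 941/1000
3 3/2 9199/10000
4 2 9041/10000
f(0.5y,1y) = ((9841/10000)/(941/1000) − 1)/(1/2) = 431/4705 ≈ 9.1605%

step 1 [0.5y] swap r/2=159/9841: DF=(1 − 159/9841·(0))/(1+159/9841) = 9841/10000 ≈ 0.984100
step 2 [1y] bond c/2=17/800: DF=(7855267/8000000 − 17/800·(0.984100))/(1+17/800) = 941/1000 ≈ 0.941000
step 3 [1.5y] zero: DF = P = 9199/10000 ≈ 0.919900
step 4 [2y] bond c/2=3/100: DF=(1016573/1000000 − 3/100·(0.984100+0.941000+0.919900))/(1+3/100) = 9041/10000 ≈ 0.904100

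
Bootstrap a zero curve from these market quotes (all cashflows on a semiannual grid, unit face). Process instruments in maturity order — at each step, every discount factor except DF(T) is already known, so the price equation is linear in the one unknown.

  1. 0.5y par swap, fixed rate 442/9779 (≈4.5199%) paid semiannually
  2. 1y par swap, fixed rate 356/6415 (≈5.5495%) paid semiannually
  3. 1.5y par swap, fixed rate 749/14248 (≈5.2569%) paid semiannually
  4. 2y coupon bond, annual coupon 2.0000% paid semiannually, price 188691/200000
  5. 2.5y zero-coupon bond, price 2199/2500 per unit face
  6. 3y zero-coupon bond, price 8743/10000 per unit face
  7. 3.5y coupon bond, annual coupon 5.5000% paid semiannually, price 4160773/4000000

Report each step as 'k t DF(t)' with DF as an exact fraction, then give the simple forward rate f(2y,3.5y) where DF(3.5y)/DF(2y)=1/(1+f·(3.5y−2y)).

1 1/2 9779/10000
2 1 4733/5000
3 3/2 9251/10000
4 2 9059/10000
5 5/2 2199/2500
6 3 8743/10000
7 7/2 8649/10000
f(2y,3.5y) = ((9059/10000)/(8649/10000) − 1)/(3/2) = 820/25947 ≈ 3.1603%

step 1 [0.5y] swap r/2=221/9779: DF=(1 − 221/9779·(0))/(1+221/9779) = 9779/10000 ≈ 0.977900
step 2 [1y] swap r/2=178/6415: DF=(1 − 178/6415·(0.977900))/(1+178/6415) = 4733/5000 ≈ 0.946600
step 3 [1.5y] swap r/2=749/28496: DF=(1 − 749/28496·(0.977900+0.946600))/(1+749/28496) = 9251/10000 ≈ 0.925100
step 4 [2y] bond c/2=1/100: DF=(188691/200000 − 1/100·(0.977900+0.946600+0.925100))/(1+1/100) = 9059/10000 ≈ 0.905900
step 5 [2.5y] zero: DF = P = 2199/2500 ≈ 0.879600
step 6 [3y] zero: DF = P = 8743/10000 ≈ 0.874300
step 7 [3.5y] bond c/2=11/400: DF=(4160773/4000000 − 11/400·(0.977900+0.946600+0.925100+0.905900+0.879600+0.874300))/(1+11/400) = 8649/10000 ≈ 0.864900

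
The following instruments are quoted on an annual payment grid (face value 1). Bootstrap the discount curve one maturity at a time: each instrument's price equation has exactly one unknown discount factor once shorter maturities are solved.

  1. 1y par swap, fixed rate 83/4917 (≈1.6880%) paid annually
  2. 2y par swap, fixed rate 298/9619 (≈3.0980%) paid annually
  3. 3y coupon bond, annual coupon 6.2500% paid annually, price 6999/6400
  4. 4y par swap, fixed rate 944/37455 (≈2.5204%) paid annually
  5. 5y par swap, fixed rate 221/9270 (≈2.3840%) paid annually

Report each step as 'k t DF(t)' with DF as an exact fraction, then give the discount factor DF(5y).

step 1 [1y] swap r/1=83/4917: DF=(1 − 83/4917·(0))/(1+83/4917) = 4917/5000 ≈ 0.983400
step 2 [2y] swap r/1=298/9619: DF=(1 − 298/9619·(0.983400))/(1+298/9619) = 2351/2500 ≈ 0.940400
step 3 [3y] bond c/1=1/16: DF=(6999/6400 − 1/16·(0.983400+0.940400))/(1+1/16) = 9161/10000 ≈ 0.916100
step 4 [4y] swap r/1=944/37455: DF=(1 − 944/37455·(0.983400+0.940400+0.916100))/(1+944/37455) = 566/625 ≈ 0.905600
step 5 [5y] swap r/1=221/9270: DF=(1 − 221/9270·(0.983400+0.940400+0.916100+0.905600))/(1+221/9270) = 1779/2000 ≈ 0.889500

1 1 4917/5000
2 2 2351/2500
3 3 9161/10000
4 4 566/625
5 5 1779/2000
DF(5y) = 1779/2000 ≈ 0.889500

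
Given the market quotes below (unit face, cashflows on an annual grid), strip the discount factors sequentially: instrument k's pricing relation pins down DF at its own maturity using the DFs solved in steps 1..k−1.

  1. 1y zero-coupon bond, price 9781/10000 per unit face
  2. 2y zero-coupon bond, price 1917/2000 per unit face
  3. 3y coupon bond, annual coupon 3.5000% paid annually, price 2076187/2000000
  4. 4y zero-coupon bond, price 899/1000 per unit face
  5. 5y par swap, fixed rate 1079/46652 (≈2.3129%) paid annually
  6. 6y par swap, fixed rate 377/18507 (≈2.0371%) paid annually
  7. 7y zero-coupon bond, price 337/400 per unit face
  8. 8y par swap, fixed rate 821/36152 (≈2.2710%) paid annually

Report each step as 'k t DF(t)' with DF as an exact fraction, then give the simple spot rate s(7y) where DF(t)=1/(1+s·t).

step 1 [1y] zero: DF = P = 9781/10000 ≈ 0.978100
step 2 [2y] zero: DF = P = 1917/2000 ≈ 0.958500
step 3 [3y] bond c/1=7/200: DF=(2076187/2000000 − 7/200·(0.978100+0.958500))/(1+7/200) = 15/16 ≈ 0.937500
step 4 [4y] zero: DF = P = 899/1000 ≈ 0.899000
step 5 [5y] swap r/1=1079/46652: DF=(1 − 1079/46652·(0.978100+0.958500+0.937500+0.899000))/(1+1079/46652) = 8921/10000 ≈ 0.892100
step 6 [6y] swap r/1=377/18507: DF=(1 − 377/18507·(0.978100+0.958500+0.937500+0.899000+0.892100))/(1+377/18507) = 8869/10000 ≈ 0.886900
step 7 [7y] zero: DF = P = 337/400 ≈ 0.842500
step 8 [8y] swap r/1=821/36152: DF=(1 − 821/36152·(0.978100+0.958500+0.937500+0.899000+0.892100+0.886900+0.842500))/(1+821/36152) = 4179/5000 ≈ 0.835800

1 1 9781/10000
2 2 1917/2000
3 3 15/16
4 4 899/1000
5 5 8921/10000
6 6 8869/10000
7 7 337/400
8 8 4179/5000
s(7y) = (1/(337/400) − 1)/(7) = 9/337 ≈ 2.6706%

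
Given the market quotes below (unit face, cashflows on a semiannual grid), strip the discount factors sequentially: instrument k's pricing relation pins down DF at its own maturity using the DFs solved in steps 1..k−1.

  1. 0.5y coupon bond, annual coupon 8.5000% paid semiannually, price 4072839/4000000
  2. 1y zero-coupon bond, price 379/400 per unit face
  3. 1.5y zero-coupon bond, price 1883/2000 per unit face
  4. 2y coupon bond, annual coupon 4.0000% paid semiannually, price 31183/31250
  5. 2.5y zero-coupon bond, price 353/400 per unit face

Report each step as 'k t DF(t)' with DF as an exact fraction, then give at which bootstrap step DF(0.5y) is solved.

1 1/2 9767/10000
2 1 379/400
3 3/2 1883/2000
4 2 9221/10000
5 5/2 353/400
DF(0.5y) is solved at step 1

step 1 [0.5y] bond c/2=17/400: DF=(4072839/4000000 − 17/400·(0))/(1+17/400) = 9767/10000 ≈ 0.976700
step 2 [1y] zero: DF = P = 379/400 ≈ 0.947500
step 3 [1.5y] zero: DF = P = 1883/2000 ≈ 0.941500
step 4 [2y] bond c/2=1/50: DF=(31183/31250 − 1/50·(0.976700+0.947500+0.941500))/(1+1/50) = 9221/10000 ≈ 0.922100
step 5 [2.5y] zero: DF = P = 353/400 ≈ 0.882500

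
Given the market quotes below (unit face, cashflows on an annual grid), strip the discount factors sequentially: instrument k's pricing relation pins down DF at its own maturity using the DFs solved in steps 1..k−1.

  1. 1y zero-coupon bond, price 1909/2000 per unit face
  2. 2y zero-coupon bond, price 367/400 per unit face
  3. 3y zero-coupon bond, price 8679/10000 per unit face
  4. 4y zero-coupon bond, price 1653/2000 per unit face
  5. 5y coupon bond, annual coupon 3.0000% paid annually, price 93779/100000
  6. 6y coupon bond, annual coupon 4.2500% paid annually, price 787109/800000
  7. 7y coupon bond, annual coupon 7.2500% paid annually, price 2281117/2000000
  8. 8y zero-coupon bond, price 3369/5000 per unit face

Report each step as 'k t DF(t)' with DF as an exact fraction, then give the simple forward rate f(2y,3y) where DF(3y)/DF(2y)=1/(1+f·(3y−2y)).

step 1 [1y] zero: DF = P = 1909/2000 ≈ 0.954500
step 2 [2y] zero: DF = P = 367/400 ≈ 0.917500
step 3 [3y] zero: DF = P = 8679/10000 ≈ 0.867900
step 4 [4y] zero: DF = P = 1653/2000 ≈ 0.826500
step 5 [5y] bond c/1=3/100: DF=(93779/100000 − 3/100·(0.954500+0.917500+0.867900+0.826500))/(1+3/100) = 4033/5000 ≈ 0.806600
step 6 [6y] bond c/1=17/400: DF=(787109/800000 − 17/400·(0.954500+0.917500+0.867900+0.826500+0.806600))/(1+17/400) = 1531/2000 ≈ 0.765500
step 7 [7y] bond c/1=29/400: DF=(2281117/2000000 − 29/400·(0.954500+0.917500+0.867900+0.826500+0.806600+0.765500))/(1+29/400) = 7161/10000 ≈ 0.716100
step 8 [8y] zero: DF = P = 3369/5000 ≈ 0.673800

1 1 1909/2000
2 2 367/400
3 3 8679/10000
4 4 1653/2000
5 5 4033/5000
6 6 1531/2000
7 7 7161/10000
8 8 3369/5000
f(2y,3y) = ((367/400)/(8679/10000) − 1)/(1) = 496/8679 ≈ 5.7149%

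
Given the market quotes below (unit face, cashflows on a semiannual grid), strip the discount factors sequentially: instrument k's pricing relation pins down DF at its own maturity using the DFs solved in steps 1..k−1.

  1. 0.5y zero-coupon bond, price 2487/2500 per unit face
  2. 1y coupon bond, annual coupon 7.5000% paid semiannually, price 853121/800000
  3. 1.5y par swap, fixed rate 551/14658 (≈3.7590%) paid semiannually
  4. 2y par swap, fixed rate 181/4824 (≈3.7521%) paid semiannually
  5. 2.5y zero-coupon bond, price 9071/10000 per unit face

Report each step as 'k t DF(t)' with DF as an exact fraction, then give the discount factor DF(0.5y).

1 1/2 2487/2500
2 1 9919/10000
3 3/2 9449/10000
4 2 2319/2500
5 5/2 9071/10000
DF(0.5y) = 2487/2500 ≈ 0.994800

step 1 [0.5y] zero: DF = P = 2487/2500 ≈ 0.994800
step 2 [1y] bond c/2=3/80: DF=(853121/800000 − 3/80·(0.994800))/(1+3/80) = 9919/10000 ≈ 0.991900
step 3 [1.5y] swap r/2=551/29316: DF=(1 − 551/29316·(0.994800+0.991900))/(1+551/29316) = 9449/10000 ≈ 0.944900
step 4 [2y] swap r/2=181/9648: DF=(1 − 181/9648·(0.994800+0.991900+0.944900))/(1+181/9648) = 2319/2500 ≈ 0.927600
step 5 [2.5y] zero: DF = P = 9071/10000 ≈ 0.907100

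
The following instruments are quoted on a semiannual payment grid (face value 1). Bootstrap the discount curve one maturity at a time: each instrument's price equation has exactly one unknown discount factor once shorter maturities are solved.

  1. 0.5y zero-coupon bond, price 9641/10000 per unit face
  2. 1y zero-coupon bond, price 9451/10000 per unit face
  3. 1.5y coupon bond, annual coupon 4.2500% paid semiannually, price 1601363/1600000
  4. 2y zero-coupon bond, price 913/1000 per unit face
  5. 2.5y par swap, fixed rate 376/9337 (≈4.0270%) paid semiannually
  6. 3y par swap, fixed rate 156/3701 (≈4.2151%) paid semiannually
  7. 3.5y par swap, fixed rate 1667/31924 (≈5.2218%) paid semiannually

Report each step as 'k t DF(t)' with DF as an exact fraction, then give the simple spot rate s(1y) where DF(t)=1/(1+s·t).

step 1 [0.5y] zero: DF = P = 9641/10000 ≈ 0.964100
step 2 [1y] zero: DF = P = 9451/10000 ≈ 0.945100
step 3 [1.5y] bond c/2=17/800: DF=(1601363/1600000 − 17/800·(0.964100+0.945100))/(1+17/800) = 9403/10000 ≈ 0.940300
step 4 [2y] zero: DF = P = 913/1000 ≈ 0.913000
step 5 [2.5y] swap r/2=188/9337: DF=(1 − 188/9337·(0.964100+0.945100+0.940300+0.913000))/(1+188/9337) = 453/500 ≈ 0.906000
step 6 [3y] swap r/2=78/3701: DF=(1 − 78/3701·(0.964100+0.945100+0.940300+0.913000+0.906000))/(1+78/3701) = 883/1000 ≈ 0.883000
step 7 [3.5y] swap r/2=1667/63848: DF=(1 − 1667/63848·(0.964100+0.945100+0.940300+0.913000+0.906000+0.883000))/(1+1667/63848) = 8333/10000 ≈ 0.833300

1 1/2 9641/10000
2 1 9451/10000
3 3/2 9403/10000
4 2 913/1000
5 5/2 453/500
6 3 883/1000
7 7/2 8333/10000
s(1y) = (1/(9451/10000) − 1)/(1) = 549/9451 ≈ 5.8089%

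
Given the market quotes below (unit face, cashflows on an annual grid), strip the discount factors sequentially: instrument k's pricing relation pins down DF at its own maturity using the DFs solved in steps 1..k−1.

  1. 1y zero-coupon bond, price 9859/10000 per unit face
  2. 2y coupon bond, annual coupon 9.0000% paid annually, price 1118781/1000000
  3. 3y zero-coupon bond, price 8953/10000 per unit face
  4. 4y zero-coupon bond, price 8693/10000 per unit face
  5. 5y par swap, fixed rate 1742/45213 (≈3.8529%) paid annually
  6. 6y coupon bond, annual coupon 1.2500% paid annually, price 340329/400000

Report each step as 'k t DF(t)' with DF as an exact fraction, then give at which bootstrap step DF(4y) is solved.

1 1 9859/10000
2 2 189/200
3 3 8953/10000
4 4 8693/10000
5 5 4129/5000
6 6 1569/2000
DF(4y) is solved at step 4

step 1 [1y] zero: DF = P = 9859/10000 ≈ 0.985900
step 2 [2y] bond c/1=9/100: DF=(1118781/1000000 − 9/100·(0.985900))/(1+9/100) = 189/200 ≈ 0.945000
step 3 [3y] zero: DF = P = 8953/10000 ≈ 0.895300
step 4 [4y] zero: DF = P = 8693/10000 ≈ 0.869300
step 5 [5y] swap r/1=1742/45213: DF=(1 − 1742/45213·(0.985900+0.945000+0.895300+0.869300))/(1+1742/45213) = 4129/5000 ≈ 0.825800
step 6 [6y] bond c/1=1/80: DF=(340329/400000 − 1/80·(0.985900+0.945000+0.895300+0.869300+0.825800))/(1+1/80) = 1569/2000 ≈ 0.784500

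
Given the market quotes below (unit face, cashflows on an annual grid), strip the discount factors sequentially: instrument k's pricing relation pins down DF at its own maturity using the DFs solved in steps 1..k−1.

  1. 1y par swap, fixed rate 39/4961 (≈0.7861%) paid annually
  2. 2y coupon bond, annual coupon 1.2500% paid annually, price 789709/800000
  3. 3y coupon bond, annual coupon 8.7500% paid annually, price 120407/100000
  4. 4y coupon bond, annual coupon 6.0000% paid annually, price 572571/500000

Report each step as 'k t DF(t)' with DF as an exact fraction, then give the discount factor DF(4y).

step 1 [1y] swap r/1=39/4961: DF=(1 − 39/4961·(0))/(1+39/4961) = 4961/5000 ≈ 0.992200
step 2 [2y] bond c/1=1/80: DF=(789709/800000 − 1/80·(0.992200))/(1+1/80) = 9627/10000 ≈ 0.962700
step 3 [3y] bond c/1=7/80: DF=(120407/100000 − 7/80·(0.992200+0.962700))/(1+7/80) = 9499/10000 ≈ 0.949900
step 4 [4y] bond c/1=3/50: DF=(572571/500000 − 3/50·(0.992200+0.962700+0.949900))/(1+3/50) = 9159/10000 ≈ 0.915900

1 1 4961/5000
2 2 9627/10000
3 3 9499/10000
4 4 9159/10000
DF(4y) = 9159/10000 ≈ 0.915900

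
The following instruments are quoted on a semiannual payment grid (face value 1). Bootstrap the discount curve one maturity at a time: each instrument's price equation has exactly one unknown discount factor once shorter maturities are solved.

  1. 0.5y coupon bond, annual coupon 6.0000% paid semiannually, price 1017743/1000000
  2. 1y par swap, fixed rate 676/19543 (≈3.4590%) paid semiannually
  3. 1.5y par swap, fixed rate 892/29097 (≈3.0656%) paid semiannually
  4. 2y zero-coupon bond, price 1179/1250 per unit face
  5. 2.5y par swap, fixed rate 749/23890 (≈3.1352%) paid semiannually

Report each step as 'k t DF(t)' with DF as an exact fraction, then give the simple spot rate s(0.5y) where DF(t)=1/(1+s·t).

1 1/2 9881/10000
2 1 4831/5000
3 3/2 4777/5000
4 2 1179/1250
5 5/2 9251/10000
s(0.5y) = (1/(9881/10000) − 1)/(1/2) = 238/9881 ≈ 2.4087%

step 1 [0.5y] bond c/2=3/100: DF=(1017743/1000000 − 3/100·(0))/(1+3/100) = 9881/10000 ≈ 0.988100
step 2 [1y] swap r/2=338/19543: DF=(1 − 338/19543·(0.988100))/(1+338/19543) = 4831/5000 ≈ 0.966200
step 3 [1.5y] swap r/2=446/29097: DF=(1 − 446/29097·(0.988100+0.966200))/(1+446/29097) = 4777/5000 ≈ 0.955400
step 4 [2y] zero: DF = P = 1179/1250 ≈ 0.943200
step 5 [2.5y] swap r/2=749/47780: DF=(1 − 749/47780·(0.988100+0.966200+0.955400+0.943200))/(1+749/47780) = 9251/10000 ≈ 0.925100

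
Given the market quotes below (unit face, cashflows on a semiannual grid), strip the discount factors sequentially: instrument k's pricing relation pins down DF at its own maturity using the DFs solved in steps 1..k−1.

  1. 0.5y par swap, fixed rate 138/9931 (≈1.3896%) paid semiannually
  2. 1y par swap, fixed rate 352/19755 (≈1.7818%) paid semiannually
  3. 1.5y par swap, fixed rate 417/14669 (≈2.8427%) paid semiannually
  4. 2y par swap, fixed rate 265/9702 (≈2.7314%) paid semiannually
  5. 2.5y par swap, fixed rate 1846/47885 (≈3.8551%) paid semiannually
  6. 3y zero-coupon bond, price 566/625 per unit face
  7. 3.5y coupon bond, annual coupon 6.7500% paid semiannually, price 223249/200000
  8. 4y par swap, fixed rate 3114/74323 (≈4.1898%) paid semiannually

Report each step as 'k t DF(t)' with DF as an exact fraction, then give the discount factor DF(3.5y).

1 1/2 9931/10000
2 1 614/625
3 3/2 9583/10000
4 2 947/1000
5 5/2 9077/10000
6 3 566/625
7 7/2 8939/10000
8 4 8443/10000
DF(3.5y) = 8939/10000 ≈ 0.893900

step 1 [0.5y] swap r/2=69/9931: DF=(1 − 69/9931·(0))/(1+69/9931) = 9931/10000 ≈ 0.993100
step 2 [1y] swap r/2=176/19755: DF=(1 − 176/19755·(0.993100))/(1+176/19755) = 614/625 ≈ 0.982400
step 3 [1.5y] swap r/2=417/29338: DF=(1 − 417/29338·(0.993100+0.982400))/(1+417/29338) = 9583/10000 ≈ 0.958300
step 4 [2y] swap r/2=265/19404: DF=(1 − 265/19404·(0.993100+0.982400+0.958300))/(1+265/19404) = 947/1000 ≈ 0.947000
step 5 [2.5y] swap r/2=923/47885: DF=(1 − 923/47885·(0.993100+0.982400+0.958300+0.947000))/(1+923/47885) = 9077/10000 ≈ 0.907700
step 6 [3y] zero: DF = P = 566/625 ≈ 0.905600
step 7 [3.5y] bond c/2=27/800: DF=(223249/200000 − 27/800·(0.993100+0.982400+0.958300+0.947000+0.907700+0.905600))/(1+27/800) = 8939/10000 ≈ 0.893900
step 8 [4y] swap r/2=1557/74323: DF=(1 − 1557/74323·(0.993100+0.982400+0.958300+0.947000+0.907700+0.905600+0.893900))/(1+1557/74323) = 8443/10000 ≈ 0.844300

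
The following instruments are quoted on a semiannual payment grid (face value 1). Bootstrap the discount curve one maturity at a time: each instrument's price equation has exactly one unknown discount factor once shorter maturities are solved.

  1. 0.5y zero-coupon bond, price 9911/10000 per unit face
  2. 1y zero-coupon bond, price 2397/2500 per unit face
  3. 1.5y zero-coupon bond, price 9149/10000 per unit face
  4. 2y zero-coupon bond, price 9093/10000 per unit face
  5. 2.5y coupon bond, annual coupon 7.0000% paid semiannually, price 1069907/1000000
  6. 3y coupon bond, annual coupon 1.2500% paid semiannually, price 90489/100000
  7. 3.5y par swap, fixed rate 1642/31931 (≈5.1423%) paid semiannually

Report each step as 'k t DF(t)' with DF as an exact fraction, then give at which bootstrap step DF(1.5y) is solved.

step 1 [0.5y] zero: DF = P = 9911/10000 ≈ 0.991100
step 2 [1y] zero: DF = P = 2397/2500 ≈ 0.958800
step 3 [1.5y] zero: DF = P = 9149/10000 ≈ 0.914900
step 4 [2y] zero: DF = P = 9093/10000 ≈ 0.909300
step 5 [2.5y] bond c/2=7/200: DF=(1069907/1000000 − 7/200·(0.991100+0.958800+0.914900+0.909300))/(1+7/200) = 9061/10000 ≈ 0.906100
step 6 [3y] bond c/2=1/160: DF=(90489/100000 − 1/160·(0.991100+0.958800+0.914900+0.909300+0.906100))/(1+1/160) = 4351/5000 ≈ 0.870200
step 7 [3.5y] swap r/2=821/31931: DF=(1 − 821/31931·(0.991100+0.958800+0.914900+0.909300+0.906100+0.870200))/(1+821/31931) = 4179/5000 ≈ 0.835800

1 1/2 9911/10000
2 1 2397/2500
3 3/2 9149/10000
4 2 9093/10000
5 5/2 9061/10000
6 3 4351/5000
7 7/2 4179/5000
DF(1.5y) is solved at step 3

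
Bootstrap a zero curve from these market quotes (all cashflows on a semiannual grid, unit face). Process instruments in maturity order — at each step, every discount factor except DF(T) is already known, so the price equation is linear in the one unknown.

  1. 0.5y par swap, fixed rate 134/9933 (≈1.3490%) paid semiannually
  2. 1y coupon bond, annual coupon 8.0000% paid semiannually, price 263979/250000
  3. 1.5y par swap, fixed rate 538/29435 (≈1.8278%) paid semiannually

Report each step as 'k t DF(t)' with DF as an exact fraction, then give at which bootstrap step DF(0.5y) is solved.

1 1/2 9933/10000
2 1 9771/10000
3 3/2 9731/10000
DF(0.5y) is solved at step 1

step 1 [0.5y] swap r/2=67/9933: DF=(1 − 67/9933·(0))/(1+67/9933) = 9933/10000 ≈ 0.993300
step 2 [1y] bond c/2=1/25: DF=(263979/250000 − 1/25·(0.993300))/(1+1/25) = 9771/10000 ≈ 0.977100
step 3 [1.5y] swap r/2=269/29435: DF=(1 − 269/29435·(0.993300+0.977100))/(1+269/29435) = 9731/10000 ≈ 0.973100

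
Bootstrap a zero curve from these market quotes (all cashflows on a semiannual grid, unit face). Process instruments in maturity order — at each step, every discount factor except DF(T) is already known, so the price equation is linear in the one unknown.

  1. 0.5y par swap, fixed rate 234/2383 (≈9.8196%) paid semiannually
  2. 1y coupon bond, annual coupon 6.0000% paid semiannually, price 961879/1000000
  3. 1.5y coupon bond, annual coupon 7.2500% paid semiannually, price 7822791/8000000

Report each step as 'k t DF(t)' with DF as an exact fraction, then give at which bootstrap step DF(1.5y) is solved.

1 1/2 2383/2500
2 1 9061/10000
3 3/2 4393/5000
DF(1.5y) is solved at step 3

step 1 [0.5y] swap r/2=117/2383: DF=(1 − 117/2383·(0))/(1+117/2383) = 2383/2500 ≈ 0.953200
step 2 [1y] bond c/2=3/100: DF=(961879/1000000 − 3/100·(0.953200))/(1+3/100) = 9061/10000 ≈ 0.906100
step 3 [1.5y] bond c/2=29/800: DF=(7822791/8000000 − 29/800·(0.953200+0.906100))/(1+29/800) = 4393/5000 ≈ 0.878600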